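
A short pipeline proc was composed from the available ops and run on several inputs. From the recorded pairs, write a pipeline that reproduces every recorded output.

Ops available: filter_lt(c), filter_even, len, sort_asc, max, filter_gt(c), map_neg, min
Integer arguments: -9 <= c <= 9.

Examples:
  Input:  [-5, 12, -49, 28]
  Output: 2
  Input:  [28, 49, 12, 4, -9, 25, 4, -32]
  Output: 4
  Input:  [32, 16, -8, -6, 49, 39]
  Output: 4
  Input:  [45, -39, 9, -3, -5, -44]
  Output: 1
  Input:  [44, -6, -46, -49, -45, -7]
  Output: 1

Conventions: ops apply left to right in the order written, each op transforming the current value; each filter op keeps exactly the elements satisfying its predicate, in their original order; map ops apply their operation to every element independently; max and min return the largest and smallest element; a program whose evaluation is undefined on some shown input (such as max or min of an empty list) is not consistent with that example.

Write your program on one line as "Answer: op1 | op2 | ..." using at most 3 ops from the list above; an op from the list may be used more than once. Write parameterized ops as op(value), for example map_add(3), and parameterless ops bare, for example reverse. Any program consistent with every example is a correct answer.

filter_gt(9) | len

Check, running the answer program on each example:
  [-5, 12, -49, 28] -> [12, 28] -> 2
  [28, 49, 12, 4, -9, 25, 4, -32] -> [28, 49, 12, 25] -> 4
  [32, 16, -8, -6, 49, 39] -> [32, 16, 49, 39] -> 4
  [45, -39, 9, -3, -5, -44] -> [45] -> 1
  [44, -6, -46, -49, -45, -7] -> [44] -> 1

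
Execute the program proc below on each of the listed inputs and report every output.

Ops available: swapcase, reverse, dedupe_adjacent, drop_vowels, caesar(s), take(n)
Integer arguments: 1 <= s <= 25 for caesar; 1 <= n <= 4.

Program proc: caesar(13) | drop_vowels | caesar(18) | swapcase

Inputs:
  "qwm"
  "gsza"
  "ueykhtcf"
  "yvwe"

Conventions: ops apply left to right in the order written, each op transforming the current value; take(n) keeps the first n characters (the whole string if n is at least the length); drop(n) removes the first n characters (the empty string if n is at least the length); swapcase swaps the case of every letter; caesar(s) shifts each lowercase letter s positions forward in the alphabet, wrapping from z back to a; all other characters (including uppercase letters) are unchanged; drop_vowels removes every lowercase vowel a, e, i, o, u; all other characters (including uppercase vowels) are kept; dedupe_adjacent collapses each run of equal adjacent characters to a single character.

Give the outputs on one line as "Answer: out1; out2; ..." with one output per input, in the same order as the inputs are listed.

Execution, op by op:
  "qwm" -> "djz" -> "djz" -> "vbr" -> "VBR"
  "gsza" -> "tfmn" -> "tfmn" -> "lxef" -> "LXEF"
  "ueykhtcf" -> "hrlxugps" -> "hrlxgps" -> "zjdpyhk" -> "ZJDPYHK"
  "yvwe" -> "lijr" -> "ljr" -> "dbj" -> "DBJ"

"VBR"; "LXEF"; "ZJDPYHK"; "DBJ"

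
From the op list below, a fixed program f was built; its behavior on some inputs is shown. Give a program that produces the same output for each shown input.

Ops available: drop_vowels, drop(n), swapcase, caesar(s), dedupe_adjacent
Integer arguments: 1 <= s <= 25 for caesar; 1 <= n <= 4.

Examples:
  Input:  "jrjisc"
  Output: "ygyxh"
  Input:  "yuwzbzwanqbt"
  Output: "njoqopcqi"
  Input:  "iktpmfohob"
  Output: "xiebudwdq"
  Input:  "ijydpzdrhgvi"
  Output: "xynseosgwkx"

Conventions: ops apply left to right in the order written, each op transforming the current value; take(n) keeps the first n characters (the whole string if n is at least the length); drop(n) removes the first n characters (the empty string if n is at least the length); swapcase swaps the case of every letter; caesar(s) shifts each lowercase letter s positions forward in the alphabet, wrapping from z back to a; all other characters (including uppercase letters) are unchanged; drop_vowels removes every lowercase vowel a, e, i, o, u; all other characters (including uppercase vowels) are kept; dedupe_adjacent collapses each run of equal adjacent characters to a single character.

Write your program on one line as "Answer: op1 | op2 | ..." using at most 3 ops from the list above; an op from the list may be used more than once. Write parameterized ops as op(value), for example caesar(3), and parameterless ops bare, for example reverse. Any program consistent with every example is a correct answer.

caesar(24) | drop_vowels | caesar(17)

Check, running the answer program on each example:
  "jrjisc" -> "hphgqa" -> "hphgq" -> "ygyxh"
  "yuwzbzwanqbt" -> "wsuxzxuylozr" -> "wsxzxylzr" -> "njoqopcqi"
  "iktpmfohob" -> "girnkdmfmz" -> "grnkdmfmz" -> "xiebudwdq"
  "ijydpzdrhgvi" -> "ghwbnxbpfetg" -> "ghwbnxbpftg" -> "xynseosgwkx"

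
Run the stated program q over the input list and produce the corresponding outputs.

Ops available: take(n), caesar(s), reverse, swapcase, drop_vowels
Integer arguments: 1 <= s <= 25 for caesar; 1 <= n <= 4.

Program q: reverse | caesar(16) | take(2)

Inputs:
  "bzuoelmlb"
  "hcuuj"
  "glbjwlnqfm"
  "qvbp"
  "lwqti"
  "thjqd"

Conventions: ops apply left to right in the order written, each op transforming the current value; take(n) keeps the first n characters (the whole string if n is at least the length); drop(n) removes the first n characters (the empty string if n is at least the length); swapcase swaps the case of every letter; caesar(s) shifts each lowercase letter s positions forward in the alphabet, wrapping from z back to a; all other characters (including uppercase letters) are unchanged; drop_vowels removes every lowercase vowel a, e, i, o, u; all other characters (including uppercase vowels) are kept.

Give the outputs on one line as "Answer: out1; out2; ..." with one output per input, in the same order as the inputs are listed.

Execution, op by op:
  "bzuoelmlb" -> "blmleouzb" -> "rbcbuekpr" -> "rb"
  "hcuuj" -> "juuch" -> "zkksx" -> "zk"
  "glbjwlnqfm" -> "mfqnlwjblg" -> "cvgdbmzrbw" -> "cv"
  "qvbp" -> "pbvq" -> "frlg" -> "fr"
  "lwqti" -> "itqwl" -> "yjgmb" -> "yj"
  "thjqd" -> "dqjht" -> "tgzxj" -> "tg"

"rb"; "zk"; "cv"; "fr"; "yj"; "tg"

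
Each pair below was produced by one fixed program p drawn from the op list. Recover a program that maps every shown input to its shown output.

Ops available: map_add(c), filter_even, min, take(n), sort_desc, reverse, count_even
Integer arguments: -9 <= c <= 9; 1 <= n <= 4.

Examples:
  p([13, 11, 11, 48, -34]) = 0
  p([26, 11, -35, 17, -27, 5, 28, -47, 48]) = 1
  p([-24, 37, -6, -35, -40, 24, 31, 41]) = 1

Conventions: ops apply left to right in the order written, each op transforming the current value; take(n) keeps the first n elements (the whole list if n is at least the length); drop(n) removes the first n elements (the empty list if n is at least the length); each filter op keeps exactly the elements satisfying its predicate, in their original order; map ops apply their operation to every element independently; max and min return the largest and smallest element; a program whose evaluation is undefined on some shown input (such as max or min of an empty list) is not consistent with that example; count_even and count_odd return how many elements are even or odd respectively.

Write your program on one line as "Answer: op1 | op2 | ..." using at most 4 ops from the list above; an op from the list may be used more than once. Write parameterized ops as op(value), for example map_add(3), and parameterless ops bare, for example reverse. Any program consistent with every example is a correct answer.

take(2) | sort_desc | map_add(-2) | count_even

Check, running the answer program on each example:
  [13, 11, 11, 48, -34] -> [13, 11] -> [13, 11] -> [11, 9] -> 0
  [26, 11, -35, 17, -27, 5, 28, -47, 48] -> [26, 11] -> [26, 11] -> [24, 9] -> 1
  [-24, 37, -6, -35, -40, 24, 31, 41] -> [-24, 37] -> [37, -24] -> [35, -26] -> 1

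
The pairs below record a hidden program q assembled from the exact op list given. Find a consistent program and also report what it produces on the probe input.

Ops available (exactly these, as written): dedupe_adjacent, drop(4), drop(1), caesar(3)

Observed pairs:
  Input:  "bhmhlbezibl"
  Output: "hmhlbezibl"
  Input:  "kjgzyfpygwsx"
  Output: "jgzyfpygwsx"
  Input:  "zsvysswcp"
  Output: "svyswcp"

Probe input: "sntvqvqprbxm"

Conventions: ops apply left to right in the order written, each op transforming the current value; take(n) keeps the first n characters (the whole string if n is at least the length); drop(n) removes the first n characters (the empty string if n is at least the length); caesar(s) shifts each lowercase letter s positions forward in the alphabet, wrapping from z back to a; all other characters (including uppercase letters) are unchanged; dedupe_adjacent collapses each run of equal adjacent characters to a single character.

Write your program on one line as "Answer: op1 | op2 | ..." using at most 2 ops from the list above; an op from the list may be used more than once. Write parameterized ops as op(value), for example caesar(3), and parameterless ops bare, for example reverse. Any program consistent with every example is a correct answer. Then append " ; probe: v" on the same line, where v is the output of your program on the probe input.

drop(1) | dedupe_adjacent ; probe: "ntvqvqprbxm"

Check, running the answer program on each example:
  "bhmhlbezibl" -> "hmhlbezibl" -> "hmhlbezibl"
  "kjgzyfpygwsx" -> "jgzyfpygwsx" -> "jgzyfpygwsx"
  "zsvysswcp" -> "svysswcp" -> "svyswcp"
  probe: "sntvqvqprbxm" -> "ntvqvqprbxm" -> "ntvqvqprbxm"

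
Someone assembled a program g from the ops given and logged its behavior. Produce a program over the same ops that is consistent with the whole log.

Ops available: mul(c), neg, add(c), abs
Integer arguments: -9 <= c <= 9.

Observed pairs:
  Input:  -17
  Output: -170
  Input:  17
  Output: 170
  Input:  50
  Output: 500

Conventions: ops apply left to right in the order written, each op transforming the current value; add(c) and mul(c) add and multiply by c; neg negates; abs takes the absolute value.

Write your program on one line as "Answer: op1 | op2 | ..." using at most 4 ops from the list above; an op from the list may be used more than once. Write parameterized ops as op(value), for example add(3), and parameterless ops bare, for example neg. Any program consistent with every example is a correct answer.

mul(5) | neg | mul(-2)

Check, running the answer program on each example:
  -17 -> -85 -> 85 -> -170
  17 -> 85 -> -85 -> 170
  50 -> 250 -> -250 -> 500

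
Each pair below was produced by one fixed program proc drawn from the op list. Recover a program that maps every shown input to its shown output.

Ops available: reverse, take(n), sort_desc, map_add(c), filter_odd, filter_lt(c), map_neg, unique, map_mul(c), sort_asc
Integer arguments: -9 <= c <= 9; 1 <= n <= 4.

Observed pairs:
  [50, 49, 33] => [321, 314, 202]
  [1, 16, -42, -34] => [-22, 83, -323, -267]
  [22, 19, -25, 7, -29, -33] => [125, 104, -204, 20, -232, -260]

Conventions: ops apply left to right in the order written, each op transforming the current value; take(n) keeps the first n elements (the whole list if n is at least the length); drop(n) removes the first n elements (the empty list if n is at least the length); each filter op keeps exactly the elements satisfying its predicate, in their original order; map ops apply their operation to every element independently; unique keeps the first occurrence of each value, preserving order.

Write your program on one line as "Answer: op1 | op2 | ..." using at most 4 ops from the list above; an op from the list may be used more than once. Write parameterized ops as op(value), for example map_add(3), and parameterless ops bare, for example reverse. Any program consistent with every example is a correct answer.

map_add(-4) | map_mul(-7) | map_neg | map_add(-1)

Check, running the answer program on each example:
  [50, 49, 33] -> [46, 45, 29] -> [-322, -315, -203] -> [322, 315, 203] -> [321, 314, 202]
  [1, 16, -42, -34] -> [-3, 12, -46, -38] -> [21, -84, 322, 266] -> [-21, 84, -322, -266] -> [-22, 83, -323, -267]
  [22, 19, -25, 7, -29, -33] -> [18, 15, -29, 3, -33, -37] -> [-126, -105, 203, -21, 231, 259] -> [126, 105, -203, 21, -231, -259] -> [125, 104, -204, 20, -232, -260]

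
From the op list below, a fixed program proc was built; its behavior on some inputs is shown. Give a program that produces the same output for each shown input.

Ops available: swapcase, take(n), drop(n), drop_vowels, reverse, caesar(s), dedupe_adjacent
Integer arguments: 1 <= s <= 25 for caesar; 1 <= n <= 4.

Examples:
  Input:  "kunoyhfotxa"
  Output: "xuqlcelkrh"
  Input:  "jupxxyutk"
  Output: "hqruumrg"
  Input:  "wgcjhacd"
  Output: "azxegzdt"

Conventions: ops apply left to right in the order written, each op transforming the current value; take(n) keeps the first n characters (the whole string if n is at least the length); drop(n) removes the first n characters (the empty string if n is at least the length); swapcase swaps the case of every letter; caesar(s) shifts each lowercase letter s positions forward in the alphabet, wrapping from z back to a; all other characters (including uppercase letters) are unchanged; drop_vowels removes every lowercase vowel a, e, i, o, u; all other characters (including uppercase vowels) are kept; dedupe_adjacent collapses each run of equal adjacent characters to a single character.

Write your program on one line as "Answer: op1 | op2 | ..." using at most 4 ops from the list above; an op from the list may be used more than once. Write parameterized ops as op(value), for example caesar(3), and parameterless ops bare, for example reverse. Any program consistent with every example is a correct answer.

caesar(22) | reverse | drop_vowels | caesar(1)

Check, running the answer program on each example:
  "kunoyhfotxa" -> "gqjkudbkptw" -> "wtpkbdukjqg" -> "wtpkbdkjqg" -> "xuqlcelkrh"
  "jupxxyutk" -> "fqlttuqpg" -> "gpquttlqf" -> "gpqttlqf" -> "hqruumrg"
  "wgcjhacd" -> "scyfdwyz" -> "zywdfycs" -> "zywdfycs" -> "azxegzdt"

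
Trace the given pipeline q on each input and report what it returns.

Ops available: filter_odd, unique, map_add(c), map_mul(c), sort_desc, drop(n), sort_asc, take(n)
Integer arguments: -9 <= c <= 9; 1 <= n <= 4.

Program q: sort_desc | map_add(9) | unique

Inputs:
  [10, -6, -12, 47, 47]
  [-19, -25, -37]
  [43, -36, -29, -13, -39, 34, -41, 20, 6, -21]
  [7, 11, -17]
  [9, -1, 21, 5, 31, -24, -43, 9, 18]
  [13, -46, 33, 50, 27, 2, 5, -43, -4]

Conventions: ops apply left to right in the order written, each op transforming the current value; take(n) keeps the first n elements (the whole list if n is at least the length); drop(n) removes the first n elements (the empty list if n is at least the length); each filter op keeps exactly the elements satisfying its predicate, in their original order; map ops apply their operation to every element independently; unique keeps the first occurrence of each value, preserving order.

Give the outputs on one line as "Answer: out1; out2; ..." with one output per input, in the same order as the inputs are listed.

Execution, op by op:
  [10, -6, -12, 47, 47] -> [47, 47, 10, -6, -12] -> [56, 56, 19, 3, -3] -> [56, 19, 3, -3]
  [-19, -25, -37] -> [-19, -25, -37] -> [-10, -16, -28] -> [-10, -16, -28]
  [43, -36, -29, -13, -39, 34, -41, 20, 6, -21] -> [43, 34, 20, 6, -13, -21, -29, -36, -39, -41] -> [52, 43, 29, 15, -4, -12, -20, -27, -30, -32] -> [52, 43, 29, 15, -4, -12, -20, -27, -30, -32]
  [7, 11, -17] -> [11, 7, -17] -> [20, 16, -8] -> [20, 16, -8]
  [9, -1, 21, 5, 31, -24, -43, 9, 18] -> [31, 21, 18, 9, 9, 5, -1, -24, -43] -> [40, 30, 27, 18, 18, 14, 8, -15, -34] -> [40, 30, 27, 18, 14, 8, -15, -34]
  [13, -46, 33, 50, 27, 2, 5, -43, -4] -> [50, 33, 27, 13, 5, 2, -4, -43, -46] -> [59, 42, 36, 22, 14, 11, 5, -34, -37] -> [59, 42, 36, 22, 14, 11, 5, -34, -37]

[56, 19, 3, -3]; [-10, -16, -28]; [52, 43, 29, 15, -4, -12, -20, -27, -30, -32]; [20, 16, -8]; [40, 30, 27, 18, 14, 8, -15, -34]; [59, 42, 36, 22, 14, 11, 5, -34, -37]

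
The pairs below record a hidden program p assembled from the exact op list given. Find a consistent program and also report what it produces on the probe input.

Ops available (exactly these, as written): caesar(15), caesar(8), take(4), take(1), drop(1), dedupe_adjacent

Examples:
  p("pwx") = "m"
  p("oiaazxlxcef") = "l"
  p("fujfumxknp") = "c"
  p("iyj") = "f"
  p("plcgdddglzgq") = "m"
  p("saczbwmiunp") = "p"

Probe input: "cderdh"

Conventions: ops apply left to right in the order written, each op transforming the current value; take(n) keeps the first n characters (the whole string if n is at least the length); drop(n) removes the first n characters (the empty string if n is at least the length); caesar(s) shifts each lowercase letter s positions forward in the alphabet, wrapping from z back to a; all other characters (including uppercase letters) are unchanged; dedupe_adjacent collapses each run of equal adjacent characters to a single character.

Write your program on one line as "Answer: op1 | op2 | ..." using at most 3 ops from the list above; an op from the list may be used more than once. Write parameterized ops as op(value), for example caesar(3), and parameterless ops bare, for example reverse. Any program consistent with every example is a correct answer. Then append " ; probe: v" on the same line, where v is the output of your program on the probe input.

take(1) | caesar(15) | caesar(8) ; probe: "z"

Check, running the answer program on each example:
  "pwx" -> "p" -> "e" -> "m"
  "oiaazxlxcef" -> "o" -> "d" -> "l"
  "fujfumxknp" -> "f" -> "u" -> "c"
  "iyj" -> "i" -> "x" -> "f"
  "plcgdddglzgq" -> "p" -> "e" -> "m"
  "saczbwmiunp" -> "s" -> "h" -> "p"
  probe: "cderdh" -> "c" -> "r" -> "z"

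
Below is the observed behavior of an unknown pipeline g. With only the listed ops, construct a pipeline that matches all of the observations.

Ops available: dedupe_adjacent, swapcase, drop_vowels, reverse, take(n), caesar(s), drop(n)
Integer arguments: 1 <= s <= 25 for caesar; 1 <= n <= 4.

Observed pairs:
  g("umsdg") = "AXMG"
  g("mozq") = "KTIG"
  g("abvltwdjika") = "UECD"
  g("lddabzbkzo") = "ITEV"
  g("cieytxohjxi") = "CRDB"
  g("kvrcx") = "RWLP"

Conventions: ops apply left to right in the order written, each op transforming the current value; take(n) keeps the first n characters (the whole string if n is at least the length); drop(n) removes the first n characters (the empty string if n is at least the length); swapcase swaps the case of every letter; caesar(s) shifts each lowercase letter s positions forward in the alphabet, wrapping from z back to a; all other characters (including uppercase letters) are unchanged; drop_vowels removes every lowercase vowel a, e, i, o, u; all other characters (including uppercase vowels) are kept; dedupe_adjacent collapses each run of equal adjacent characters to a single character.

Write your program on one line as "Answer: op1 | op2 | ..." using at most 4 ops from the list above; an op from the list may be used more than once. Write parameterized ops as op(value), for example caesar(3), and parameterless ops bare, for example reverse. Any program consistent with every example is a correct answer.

caesar(20) | reverse | take(4) | swapcase

Check, running the answer program on each example:
  "umsdg" -> "ogmxa" -> "axmgo" -> "axmg" -> "AXMG"
  "mozq" -> "gitk" -> "ktig" -> "ktig" -> "KTIG"
  "abvltwdjika" -> "uvpfnqxdceu" -> "uecdxqnfpvu" -> "uecd" -> "UECD"
  "lddabzbkzo" -> "fxxuvtveti" -> "itevtvuxxf" -> "itev" -> "ITEV"
  "cieytxohjxi" -> "wcysnribdrc" -> "crdbirnsycw" -> "crdb" -> "CRDB"
  "kvrcx" -> "eplwr" -> "rwlpe" -> "rwlp" -> "RWLP"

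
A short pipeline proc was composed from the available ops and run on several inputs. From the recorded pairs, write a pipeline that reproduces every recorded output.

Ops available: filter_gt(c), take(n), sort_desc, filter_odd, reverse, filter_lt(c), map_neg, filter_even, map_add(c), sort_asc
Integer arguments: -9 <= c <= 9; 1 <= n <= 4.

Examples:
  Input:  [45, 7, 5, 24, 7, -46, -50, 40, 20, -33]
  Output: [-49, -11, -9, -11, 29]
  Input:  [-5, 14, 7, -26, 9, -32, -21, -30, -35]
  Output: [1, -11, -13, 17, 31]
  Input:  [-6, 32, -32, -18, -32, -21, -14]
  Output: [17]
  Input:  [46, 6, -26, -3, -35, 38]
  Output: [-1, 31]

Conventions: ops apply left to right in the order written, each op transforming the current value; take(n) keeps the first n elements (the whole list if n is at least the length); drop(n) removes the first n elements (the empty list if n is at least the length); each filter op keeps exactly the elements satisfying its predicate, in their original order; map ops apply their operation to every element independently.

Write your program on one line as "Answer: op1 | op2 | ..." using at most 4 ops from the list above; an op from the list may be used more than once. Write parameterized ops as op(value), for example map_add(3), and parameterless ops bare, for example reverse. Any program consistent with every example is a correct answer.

map_add(-1) | filter_even | map_add(5) | map_neg

Check, running the answer program on each example:
  [45, 7, 5, 24, 7, -46, -50, 40, 20, -33] -> [44, 6, 4, 23, 6, -47, -51, 39, 19, -34] -> [44, 6, 4, 6, -34] -> [49, 11, 9, 11, -29] -> [-49, -11, -9, -11, 29]
  [-5, 14, 7, -26, 9, -32, -21, -30, -35] -> [-6, 13, 6, -27, 8, -33, -22, -31, -36] -> [-6, 6, 8, -22, -36] -> [-1, 11, 13, -17, -31] -> [1, -11, -13, 17, 31]
  [-6, 32, -32, -18, -32, -21, -14] -> [-7, 31, -33, -19, -33, -22, -15] -> [-22] -> [-17] -> [17]
  [46, 6, -26, -3, -35, 38] -> [45, 5, -27, -4, -36, 37] -> [-4, -36] -> [1, -31] -> [-1, 31]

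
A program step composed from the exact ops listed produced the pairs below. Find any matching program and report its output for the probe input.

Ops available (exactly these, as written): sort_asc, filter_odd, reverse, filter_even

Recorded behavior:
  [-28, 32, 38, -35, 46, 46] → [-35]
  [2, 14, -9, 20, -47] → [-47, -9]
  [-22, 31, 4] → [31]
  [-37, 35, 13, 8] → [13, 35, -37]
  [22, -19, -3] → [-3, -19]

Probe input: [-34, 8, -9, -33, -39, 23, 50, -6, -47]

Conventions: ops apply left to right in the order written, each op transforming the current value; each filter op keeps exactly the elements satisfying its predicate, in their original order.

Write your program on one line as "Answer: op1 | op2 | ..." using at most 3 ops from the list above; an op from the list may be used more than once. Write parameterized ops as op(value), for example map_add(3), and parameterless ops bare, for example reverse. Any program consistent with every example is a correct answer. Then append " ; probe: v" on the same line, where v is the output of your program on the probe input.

reverse | filter_odd ; probe: [-47, 23, -39, -33, -9]

Check, running the answer program on each example:
  [-28, 32, 38, -35, 46, 46] -> [46, 46, -35, 38, 32, -28] -> [-35]
  [2, 14, -9, 20, -47] -> [-47, 20, -9, 14, 2] -> [-47, -9]
  [-22, 31, 4] -> [4, 31, -22] -> [31]
  [-37, 35, 13, 8] -> [8, 13, 35, -37] -> [13, 35, -37]
  [22, -19, -3] -> [-3, -19, 22] -> [-3, -19]
  probe: [-34, 8, -9, -33, -39, 23, 50, -6, -47] -> [-47, -6, 50, 23, -39, -33, -9, 8, -34] -> [-47, 23, -39, -33, -9]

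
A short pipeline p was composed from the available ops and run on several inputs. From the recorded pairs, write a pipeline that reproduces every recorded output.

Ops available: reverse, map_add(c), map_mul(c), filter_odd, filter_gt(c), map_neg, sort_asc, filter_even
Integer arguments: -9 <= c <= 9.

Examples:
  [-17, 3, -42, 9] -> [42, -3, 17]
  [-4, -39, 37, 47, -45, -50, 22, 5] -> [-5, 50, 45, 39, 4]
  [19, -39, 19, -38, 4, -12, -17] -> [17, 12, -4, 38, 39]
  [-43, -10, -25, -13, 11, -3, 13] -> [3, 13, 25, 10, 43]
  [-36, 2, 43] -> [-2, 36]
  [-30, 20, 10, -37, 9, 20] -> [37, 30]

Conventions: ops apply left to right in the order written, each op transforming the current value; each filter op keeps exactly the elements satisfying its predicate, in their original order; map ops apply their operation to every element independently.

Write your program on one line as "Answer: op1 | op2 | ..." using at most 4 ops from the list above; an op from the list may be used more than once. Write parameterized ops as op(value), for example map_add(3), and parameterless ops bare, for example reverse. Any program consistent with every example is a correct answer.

reverse | map_neg | filter_gt(-8)

Check, running the answer program on each example:
  [-17, 3, -42, 9] -> [9, -42, 3, -17] -> [-9, 42, -3, 17] -> [42, -3, 17]
  [-4, -39, 37, 47, -45, -50, 22, 5] -> [5, 22, -50, -45, 47, 37, -39, -4] -> [-5, -22, 50, 45, -47, -37, 39, 4] -> [-5, 50, 45, 39, 4]
  [19, -39, 19, -38, 4, -12, -17] -> [-17, -12, 4, -38, 19, -39, 19] -> [17, 12, -4, 38, -19, 39, -19] -> [17, 12, -4, 38, 39]
  [-43, -10, -25, -13, 11, -3, 13] -> [13, -3, 11, -13, -25, -10, -43] -> [-13, 3, -11, 13, 25, 10, 43] -> [3, 13, 25, 10, 43]
  [-36, 2, 43] -> [43, 2, -36] -> [-43, -2, 36] -> [-2, 36]
  [-30, 20, 10, -37, 9, 20] -> [20, 9, -37, 10, 20, -30] -> [-20, -9, 37, -10, -20, 30] -> [37, 30]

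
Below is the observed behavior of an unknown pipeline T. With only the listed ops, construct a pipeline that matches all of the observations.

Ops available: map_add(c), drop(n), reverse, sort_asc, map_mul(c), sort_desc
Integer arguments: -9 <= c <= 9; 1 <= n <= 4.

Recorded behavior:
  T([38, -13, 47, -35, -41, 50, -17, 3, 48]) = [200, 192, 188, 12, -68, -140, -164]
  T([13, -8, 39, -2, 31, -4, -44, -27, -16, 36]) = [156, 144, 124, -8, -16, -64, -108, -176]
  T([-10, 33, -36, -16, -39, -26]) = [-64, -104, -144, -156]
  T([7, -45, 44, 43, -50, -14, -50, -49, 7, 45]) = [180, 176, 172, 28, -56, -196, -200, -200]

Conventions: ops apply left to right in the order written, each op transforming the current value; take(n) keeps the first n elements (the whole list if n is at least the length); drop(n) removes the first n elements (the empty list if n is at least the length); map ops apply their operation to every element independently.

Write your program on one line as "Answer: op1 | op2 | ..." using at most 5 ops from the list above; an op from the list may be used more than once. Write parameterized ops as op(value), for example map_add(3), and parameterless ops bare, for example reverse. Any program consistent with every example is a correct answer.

map_mul(4) | drop(2) | reverse | sort_asc | sort_desc

Check, running the answer program on each example:
  [38, -13, 47, -35, -41, 50, -17, 3, 48] -> [152, -52, 188, -140, -164, 200, -68, 12, 192] -> [188, -140, -164, 200, -68, 12, 192] -> [192, 12, -68, 200, -164, -140, 188] -> [-164, -140, -68, 12, 188, 192, 200] -> [200, 192, 188, 12, -68, -140, -164]
  [13, -8, 39, -2, 31, -4, -44, -27, -16, 36] -> [52, -32, 156, -8, 124, -16, -176, -108, -64, 144] -> [156, -8, 124, -16, -176, -108, -64, 144] -> [144, -64, -108, -176, -16, 124, -8, 156] -> [-176, -108, -64, -16, -8, 124, 144, 156] -> [156, 144, 124, -8, -16, -64, -108, -176]
  [-10, 33, -36, -16, -39, -26] -> [-40, 132, -144, -64, -156, -104] -> [-144, -64, -156, -104] -> [-104, -156, -64, -144] -> [-156, -144, -104, -64] -> [-64, -104, -144, -156]
  [7, -45, 44, 43, -50, -14, -50, -49, 7, 45] -> [28, -180, 176, 172, -200, -56, -200, -196, 28, 180] -> [176, 172, -200, -56, -200, -196, 28, 180] -> [180, 28, -196, -200, -56, -200, 172, 176] -> [-200, -200, -196, -56, 28, 172, 176, 180] -> [180, 176, 172, 28, -56, -196, -200, -200]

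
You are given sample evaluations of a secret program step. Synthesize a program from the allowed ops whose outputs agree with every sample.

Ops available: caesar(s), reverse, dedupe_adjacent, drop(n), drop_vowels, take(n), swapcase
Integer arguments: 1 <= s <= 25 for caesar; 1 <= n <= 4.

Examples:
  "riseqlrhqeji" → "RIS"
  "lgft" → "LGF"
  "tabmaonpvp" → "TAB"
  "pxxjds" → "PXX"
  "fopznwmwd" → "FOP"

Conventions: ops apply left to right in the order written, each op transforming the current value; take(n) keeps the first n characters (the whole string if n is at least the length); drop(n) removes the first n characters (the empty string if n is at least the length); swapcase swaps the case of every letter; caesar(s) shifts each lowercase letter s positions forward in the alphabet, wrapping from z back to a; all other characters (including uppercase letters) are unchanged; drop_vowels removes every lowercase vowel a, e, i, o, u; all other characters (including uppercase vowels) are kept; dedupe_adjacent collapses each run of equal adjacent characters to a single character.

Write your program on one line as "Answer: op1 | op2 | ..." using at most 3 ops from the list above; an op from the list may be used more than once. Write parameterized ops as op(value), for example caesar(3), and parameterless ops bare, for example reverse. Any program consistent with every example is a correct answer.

take(4) | swapcase | take(3)

Check, running the answer program on each example:
  "riseqlrhqeji" -> "rise" -> "RISE" -> "RIS"
  "lgft" -> "lgft" -> "LGFT" -> "LGF"
  "tabmaonpvp" -> "tabm" -> "TABM" -> "TAB"
  "pxxjds" -> "pxxj" -> "PXXJ" -> "PXX"
  "fopznwmwd" -> "fopz" -> "FOPZ" -> "FOP"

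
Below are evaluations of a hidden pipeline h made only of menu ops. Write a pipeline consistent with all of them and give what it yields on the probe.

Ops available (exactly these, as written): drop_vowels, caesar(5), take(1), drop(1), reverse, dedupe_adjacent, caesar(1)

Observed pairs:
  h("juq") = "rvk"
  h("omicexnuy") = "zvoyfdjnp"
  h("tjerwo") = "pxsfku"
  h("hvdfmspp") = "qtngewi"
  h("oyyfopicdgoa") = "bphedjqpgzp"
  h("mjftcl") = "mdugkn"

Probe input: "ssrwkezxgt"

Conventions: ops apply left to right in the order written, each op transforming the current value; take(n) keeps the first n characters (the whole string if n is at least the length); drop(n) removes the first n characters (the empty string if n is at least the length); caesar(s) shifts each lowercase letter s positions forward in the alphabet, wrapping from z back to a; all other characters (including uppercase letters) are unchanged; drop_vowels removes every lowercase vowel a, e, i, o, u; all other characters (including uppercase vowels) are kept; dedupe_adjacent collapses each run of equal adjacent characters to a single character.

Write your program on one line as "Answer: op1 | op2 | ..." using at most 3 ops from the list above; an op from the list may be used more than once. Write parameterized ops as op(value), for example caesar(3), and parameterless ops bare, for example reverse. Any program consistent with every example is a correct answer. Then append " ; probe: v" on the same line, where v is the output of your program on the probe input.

caesar(1) | dedupe_adjacent | reverse ; probe: "uhyaflxst"

Check, running the answer program on each example:
  "juq" -> "kvr" -> "kvr" -> "rvk"
  "omicexnuy" -> "pnjdfyovz" -> "pnjdfyovz" -> "zvoyfdjnp"
  "tjerwo" -> "ukfsxp" -> "ukfsxp" -> "pxsfku"
  "hvdfmspp" -> "iwegntqq" -> "iwegntq" -> "qtngewi"
  "oyyfopicdgoa" -> "pzzgpqjdehpb" -> "pzgpqjdehpb" -> "bphedjqpgzp"
  "mjftcl" -> "nkgudm" -> "nkgudm" -> "mdugkn"
  probe: "ssrwkezxgt" -> "ttsxlfayhu" -> "tsxlfayhu" -> "uhyaflxst"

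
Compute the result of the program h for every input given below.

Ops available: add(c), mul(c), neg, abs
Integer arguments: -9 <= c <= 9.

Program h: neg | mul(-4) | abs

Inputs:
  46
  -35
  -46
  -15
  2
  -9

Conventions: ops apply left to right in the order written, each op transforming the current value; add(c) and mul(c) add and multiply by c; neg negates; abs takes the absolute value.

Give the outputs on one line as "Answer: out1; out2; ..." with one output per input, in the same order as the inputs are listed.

Execution, op by op:
  46 -> -46 -> 184 -> 184
  -35 -> 35 -> -140 -> 140
  -46 -> 46 -> -184 -> 184
  -15 -> 15 -> -60 -> 60
  2 -> -2 -> 8 -> 8
  -9 -> 9 -> -36 -> 36

184; 140; 184; 60; 8; 36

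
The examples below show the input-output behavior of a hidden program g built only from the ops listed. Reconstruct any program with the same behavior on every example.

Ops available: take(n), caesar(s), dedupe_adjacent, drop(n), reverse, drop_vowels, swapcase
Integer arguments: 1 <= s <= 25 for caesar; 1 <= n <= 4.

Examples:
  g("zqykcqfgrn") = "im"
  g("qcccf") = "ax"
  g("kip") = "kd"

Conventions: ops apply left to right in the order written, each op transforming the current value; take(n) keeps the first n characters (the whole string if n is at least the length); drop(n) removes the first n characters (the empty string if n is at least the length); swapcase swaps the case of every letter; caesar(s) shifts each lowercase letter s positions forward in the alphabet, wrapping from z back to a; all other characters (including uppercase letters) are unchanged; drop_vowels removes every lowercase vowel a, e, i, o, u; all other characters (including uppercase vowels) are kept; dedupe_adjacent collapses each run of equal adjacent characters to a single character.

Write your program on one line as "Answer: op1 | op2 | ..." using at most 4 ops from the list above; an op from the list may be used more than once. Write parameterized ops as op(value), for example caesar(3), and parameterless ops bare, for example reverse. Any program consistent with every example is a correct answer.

caesar(23) | reverse | caesar(24) | take(2)

Check, running the answer program on each example:
  "zqykcqfgrn" -> "wnvhzncdok" -> "kodcnzhvnw" -> "imbalxftlu" -> "im"
  "qcccf" -> "nzzzc" -> "czzzn" -> "axxxl" -> "ax"
  "kip" -> "hfm" -> "mfh" -> "kdf" -> "kd"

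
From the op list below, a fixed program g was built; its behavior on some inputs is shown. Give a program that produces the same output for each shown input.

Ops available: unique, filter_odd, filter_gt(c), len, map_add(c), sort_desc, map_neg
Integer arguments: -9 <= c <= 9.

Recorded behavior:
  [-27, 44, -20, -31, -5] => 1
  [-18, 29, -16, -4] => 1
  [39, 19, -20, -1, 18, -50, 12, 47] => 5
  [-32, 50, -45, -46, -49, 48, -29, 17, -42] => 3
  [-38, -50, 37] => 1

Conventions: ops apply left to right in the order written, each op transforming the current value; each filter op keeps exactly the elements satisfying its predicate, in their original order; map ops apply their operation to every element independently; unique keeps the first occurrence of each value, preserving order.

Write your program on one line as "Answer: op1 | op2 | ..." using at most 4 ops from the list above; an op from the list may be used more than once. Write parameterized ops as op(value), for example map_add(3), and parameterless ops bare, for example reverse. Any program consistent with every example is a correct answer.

map_add(6) | filter_gt(5) | len

Check, running the answer program on each example:
  [-27, 44, -20, -31, -5] -> [-21, 50, -14, -25, 1] -> [50] -> 1
  [-18, 29, -16, -4] -> [-12, 35, -10, 2] -> [35] -> 1
  [39, 19, -20, -1, 18, -50, 12, 47] -> [45, 25, -14, 5, 24, -44, 18, 53] -> [45, 25, 24, 18, 53] -> 5
  [-32, 50, -45, -46, -49, 48, -29, 17, -42] -> [-26, 56, -39, -40, -43, 54, -23, 23, -36] -> [56, 54, 23] -> 3
  [-38, -50, 37] -> [-32, -44, 43] -> [43] -> 1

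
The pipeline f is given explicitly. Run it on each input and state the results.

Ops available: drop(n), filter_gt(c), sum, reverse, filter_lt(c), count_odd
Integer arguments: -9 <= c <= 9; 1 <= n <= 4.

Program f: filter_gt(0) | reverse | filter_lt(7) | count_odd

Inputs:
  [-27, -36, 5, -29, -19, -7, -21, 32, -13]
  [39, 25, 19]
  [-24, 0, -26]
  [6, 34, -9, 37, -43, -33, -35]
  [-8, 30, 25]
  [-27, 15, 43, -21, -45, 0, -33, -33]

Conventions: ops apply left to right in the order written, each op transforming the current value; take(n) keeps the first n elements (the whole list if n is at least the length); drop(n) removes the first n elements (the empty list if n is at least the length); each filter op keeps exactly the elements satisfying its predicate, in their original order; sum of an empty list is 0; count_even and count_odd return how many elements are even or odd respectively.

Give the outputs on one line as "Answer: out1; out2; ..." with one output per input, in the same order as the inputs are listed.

Execution, op by op:
  [-27, -36, 5, -29, -19, -7, -21, 32, -13] -> [5, 32] -> [32, 5] -> [5] -> 1
  [39, 25, 19] -> [39, 25, 19] -> [19, 25, 39] -> [] -> 0
  [-24, 0, -26] -> [] -> [] -> [] -> 0
  [6, 34, -9, 37, -43, -33, -35] -> [6, 34, 37] -> [37, 34, 6] -> [6] -> 0
  [-8, 30, 25] -> [30, 25] -> [25, 30] -> [] -> 0
  [-27, 15, 43, -21, -45, 0, -33, -33] -> [15, 43] -> [43, 15] -> [] -> 0

1; 0; 0; 0; 0; 0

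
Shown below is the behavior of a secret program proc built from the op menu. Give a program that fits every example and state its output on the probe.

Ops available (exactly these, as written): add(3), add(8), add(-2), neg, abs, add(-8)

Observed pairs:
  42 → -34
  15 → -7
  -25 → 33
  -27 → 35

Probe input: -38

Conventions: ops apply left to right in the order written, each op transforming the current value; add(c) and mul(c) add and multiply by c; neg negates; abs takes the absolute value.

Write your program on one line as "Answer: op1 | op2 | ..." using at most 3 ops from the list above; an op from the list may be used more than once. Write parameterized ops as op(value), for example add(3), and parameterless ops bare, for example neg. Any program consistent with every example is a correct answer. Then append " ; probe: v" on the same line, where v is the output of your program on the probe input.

add(-8) | neg ; probe: 46

Check, running the answer program on each example:
  42 -> 34 -> -34
  15 -> 7 -> -7
  -25 -> -33 -> 33
  -27 -> -35 -> 35
  probe: -38 -> -46 -> 46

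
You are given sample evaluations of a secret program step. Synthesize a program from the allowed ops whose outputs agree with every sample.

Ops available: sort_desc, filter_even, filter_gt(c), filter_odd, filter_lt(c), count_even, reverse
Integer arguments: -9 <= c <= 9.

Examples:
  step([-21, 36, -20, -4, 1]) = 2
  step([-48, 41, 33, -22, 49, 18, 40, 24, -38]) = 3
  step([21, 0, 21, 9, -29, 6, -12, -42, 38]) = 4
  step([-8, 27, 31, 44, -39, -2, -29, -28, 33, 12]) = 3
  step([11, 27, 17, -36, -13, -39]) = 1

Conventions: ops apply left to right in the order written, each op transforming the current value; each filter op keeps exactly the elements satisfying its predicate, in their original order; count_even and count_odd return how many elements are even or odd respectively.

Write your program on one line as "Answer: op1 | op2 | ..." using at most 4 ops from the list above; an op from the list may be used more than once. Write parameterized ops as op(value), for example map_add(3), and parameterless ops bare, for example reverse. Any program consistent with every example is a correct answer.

filter_lt(7) | sort_desc | reverse | count_even

Check, running the answer program on each example:
  [-21, 36, -20, -4, 1] -> [-21, -20, -4, 1] -> [1, -4, -20, -21] -> [-21, -20, -4, 1] -> 2
  [-48, 41, 33, -22, 49, 18, 40, 24, -38] -> [-48, -22, -38] -> [-22, -38, -48] -> [-48, -38, -22] -> 3
  [21, 0, 21, 9, -29, 6, -12, -42, 38] -> [0, -29, 6, -12, -42] -> [6, 0, -12, -29, -42] -> [-42, -29, -12, 0, 6] -> 4
  [-8, 27, 31, 44, -39, -2, -29, -28, 33, 12] -> [-8, -39, -2, -29, -28] -> [-2, -8, -28, -29, -39] -> [-39, -29, -28, -8, -2] -> 3
  [11, 27, 17, -36, -13, -39] -> [-36, -13, -39] -> [-13, -36, -39] -> [-39, -36, -13] -> 1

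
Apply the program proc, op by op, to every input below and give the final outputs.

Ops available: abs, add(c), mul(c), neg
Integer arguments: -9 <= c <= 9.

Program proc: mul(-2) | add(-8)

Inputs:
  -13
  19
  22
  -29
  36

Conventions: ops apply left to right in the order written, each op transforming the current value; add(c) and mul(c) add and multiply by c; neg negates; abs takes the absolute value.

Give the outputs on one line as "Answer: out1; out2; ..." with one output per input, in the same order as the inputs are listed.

Execution, op by op:
  -13 -> 26 -> 18
  19 -> -38 -> -46
  22 -> -44 -> -52
  -29 -> 58 -> 50
  36 -> -72 -> -80

18; -46; -52; 50; -80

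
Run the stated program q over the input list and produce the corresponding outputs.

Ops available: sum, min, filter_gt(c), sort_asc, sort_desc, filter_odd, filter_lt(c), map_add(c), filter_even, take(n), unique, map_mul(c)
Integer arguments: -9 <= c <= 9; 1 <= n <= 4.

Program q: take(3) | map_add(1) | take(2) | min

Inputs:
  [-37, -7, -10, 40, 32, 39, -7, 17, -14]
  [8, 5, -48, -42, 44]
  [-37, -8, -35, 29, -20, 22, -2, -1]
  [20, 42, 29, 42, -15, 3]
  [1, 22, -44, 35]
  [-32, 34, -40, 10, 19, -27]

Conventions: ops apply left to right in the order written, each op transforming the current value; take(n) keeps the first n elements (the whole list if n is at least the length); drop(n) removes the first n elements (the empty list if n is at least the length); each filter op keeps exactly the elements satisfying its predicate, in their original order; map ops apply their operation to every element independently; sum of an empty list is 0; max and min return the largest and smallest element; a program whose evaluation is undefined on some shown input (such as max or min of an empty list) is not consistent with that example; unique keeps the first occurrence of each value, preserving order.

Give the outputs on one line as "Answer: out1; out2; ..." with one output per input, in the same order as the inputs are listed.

-36; 6; -36; 21; 2; -31

Execution, op by op:
  [-37, -7, -10, 40, 32, 39, -7, 17, -14] -> [-37, -7, -10] -> [-36, -6, -9] -> [-36, -6] -> -36
  [8, 5, -48, -42, 44] -> [8, 5, -48] -> [9, 6, -47] -> [9, 6] -> 6
  [-37, -8, -35, 29, -20, 22, -2, -1] -> [-37, -8, -35] -> [-36, -7, -34] -> [-36, -7] -> -36
  [20, 42, 29, 42, -15, 3] -> [20, 42, 29] -> [21, 43, 30] -> [21, 43] -> 21
  [1, 22, -44, 35] -> [1, 22, -44] -> [2, 23, -43] -> [2, 23] -> 2
  [-32, 34, -40, 10, 19, -27] -> [-32, 34, -40] -> [-31, 35, -39] -> [-31, 35] -> -31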